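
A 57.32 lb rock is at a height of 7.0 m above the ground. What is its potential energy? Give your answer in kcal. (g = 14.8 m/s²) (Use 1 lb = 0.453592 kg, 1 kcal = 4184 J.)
Convert to SI: m = 25.9999 kg, h = 7.0 m
PE = mgh = (25.9999)(14.8)(7.0) = 2693.59 J = 0.6438 kcal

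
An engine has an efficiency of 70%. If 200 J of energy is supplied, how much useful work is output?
W_out = η·W_in = 0.7·200 = 140.0 J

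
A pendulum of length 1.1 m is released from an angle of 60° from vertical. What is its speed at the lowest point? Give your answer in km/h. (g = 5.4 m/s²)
h = L(1 − cosθ) = 1.1(1 − cos60°) = 0.55 m
v = √(2gh) = √(2·5.4·0.55) = 2.43721 m/s = 8.774 km/h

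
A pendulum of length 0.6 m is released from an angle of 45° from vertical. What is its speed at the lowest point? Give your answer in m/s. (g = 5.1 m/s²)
h = L(1 − cosθ) = 0.6(1 − cos45°) = 0.175736 m
v = √(2gh) = √(2·5.1·0.175736) = 1.339 m/s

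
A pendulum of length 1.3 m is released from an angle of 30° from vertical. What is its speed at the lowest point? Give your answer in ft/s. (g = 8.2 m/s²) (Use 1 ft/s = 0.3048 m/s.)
h = L(1 − cosθ) = 1.3(1 − cos30°) = 0.174167 m
v = √(2gh) = √(2·8.2·0.174167) = 1.69007 m/s = 5.545 ft/s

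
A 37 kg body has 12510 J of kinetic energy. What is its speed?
v = √(2·KE/m) = √(2·12510/37) = 26.0 m/s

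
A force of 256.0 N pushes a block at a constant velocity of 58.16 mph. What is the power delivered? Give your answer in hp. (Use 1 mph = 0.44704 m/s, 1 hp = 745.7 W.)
Convert to SI: F = 256.0 N, v = 25.9998 m/s
P = Fv = (256.0)(25.9998) = 6655.96 W = 8.926 hp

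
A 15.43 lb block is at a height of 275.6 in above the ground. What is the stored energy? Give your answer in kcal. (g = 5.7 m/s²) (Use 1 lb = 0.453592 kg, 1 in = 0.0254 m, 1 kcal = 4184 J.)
Convert to SI: m = 6.99892 kg, h = 7.00024 m
PE = mgh = (6.99892)(5.7)(7.00024) = 279.267 J = 0.06675 kcal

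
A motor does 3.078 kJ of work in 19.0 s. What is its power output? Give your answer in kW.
Convert to SI: W = 3078.0 J, t = 19.0 s
P = W/t = 3078.0/19.0 = 162.0 W = 0.162 kW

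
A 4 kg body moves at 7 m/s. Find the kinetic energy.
KE = ½mv² = ½(4)(7)² = 98.0 J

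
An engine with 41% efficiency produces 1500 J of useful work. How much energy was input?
W_in = W_out/η = 1500/0.41 = 3659 J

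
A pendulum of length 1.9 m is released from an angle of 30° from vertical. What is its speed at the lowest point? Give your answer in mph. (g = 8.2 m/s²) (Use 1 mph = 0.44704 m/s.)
h = L(1 − cosθ) = 1.9(1 − cos30°) = 0.254552 m
v = √(2gh) = √(2·8.2·0.254552) = 2.043196 m/s = 4.57 mph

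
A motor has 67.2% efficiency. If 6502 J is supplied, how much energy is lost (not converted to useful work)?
W_lost = W_in(1 − η) = 6502·(1 − 0.672) = 2133 J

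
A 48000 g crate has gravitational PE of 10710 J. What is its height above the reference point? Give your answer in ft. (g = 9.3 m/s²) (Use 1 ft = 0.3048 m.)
Convert to SI: m = 48.0 kg, PE = 10710.0 J
h = PE/(mg) = 10710.0/(48.0·9.3) = 23.9919 m = 78.71 ft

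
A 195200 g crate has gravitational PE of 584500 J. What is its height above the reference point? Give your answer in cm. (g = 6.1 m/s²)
Convert to SI: m = 195.2 kg, PE = 584500 J
h = PE/(mg) = 584500/(195.2·6.1) = 490.879 m = 49090 cm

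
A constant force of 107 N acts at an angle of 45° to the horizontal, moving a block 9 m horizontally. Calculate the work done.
W = F·d·cosθ = (107)(9)cos(45°) = 680.9 J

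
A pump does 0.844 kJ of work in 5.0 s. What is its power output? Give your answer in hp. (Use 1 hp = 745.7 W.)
Convert to SI: W = 844.0 J, t = 5.0 s
P = W/t = 844.0/5.0 = 168.8 W = 0.2264 hp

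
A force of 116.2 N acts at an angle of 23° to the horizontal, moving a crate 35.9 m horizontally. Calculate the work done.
W = F·d·cosθ = (116.2)(35.9)cos(23°) = 3840 J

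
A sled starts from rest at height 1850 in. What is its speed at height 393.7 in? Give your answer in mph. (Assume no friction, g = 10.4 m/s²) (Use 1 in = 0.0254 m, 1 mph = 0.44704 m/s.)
Convert to SI: h₁−h₂ = 36.99 m
mgh₁ = mgh₂ + ½mv² ⇒ v = √(2g(h₁−h₂)) = √(2·10.4·36.99) = 27.7379 m/s = 62.05 mph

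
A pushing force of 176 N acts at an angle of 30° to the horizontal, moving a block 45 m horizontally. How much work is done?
W = F·d·cosθ = (176)(45)cos(30°) = 6859 J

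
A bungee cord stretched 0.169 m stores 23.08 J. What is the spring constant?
k = 2·PE/x² = 2·23.08/(0.169)² = 1616 N/m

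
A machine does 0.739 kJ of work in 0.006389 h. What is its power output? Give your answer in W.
Convert to SI: W = 739.0 J, t = 23.0004 s
P = W/t = 739.0/23.0004 = 32.13 W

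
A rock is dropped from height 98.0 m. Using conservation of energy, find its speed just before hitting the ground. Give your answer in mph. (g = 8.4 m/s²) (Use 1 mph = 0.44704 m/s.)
mgh = ½mv² ⇒ v = √(2gh) = √(2·8.4·98.0) = 40.5759 m/s = 90.77 mph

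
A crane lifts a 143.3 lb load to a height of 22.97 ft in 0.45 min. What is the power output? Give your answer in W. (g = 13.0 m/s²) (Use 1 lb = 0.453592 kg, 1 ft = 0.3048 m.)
Convert to SI: m = 64.9997 kg, h = 7.00126 m, t = 27.0 s
P = mgh/t = (64.9997)(13.0)(7.00126)/27.0 = 219.1 W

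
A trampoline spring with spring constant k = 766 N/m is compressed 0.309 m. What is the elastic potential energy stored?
PE = ½kx² = ½(766)(0.309)² = 36.57 J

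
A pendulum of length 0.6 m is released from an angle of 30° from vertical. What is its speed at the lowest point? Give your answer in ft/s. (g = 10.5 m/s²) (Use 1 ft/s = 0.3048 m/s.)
h = L(1 − cosθ) = 0.6(1 − cos30°) = 0.0803848 m
v = √(2gh) = √(2·10.5·0.0803848) = 1.29926 m/s = 4.263 ft/s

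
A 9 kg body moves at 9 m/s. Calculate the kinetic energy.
KE = ½mv² = ½(9)(9)² = 364.5 J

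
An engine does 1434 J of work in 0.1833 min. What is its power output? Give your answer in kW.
Convert to SI: W = 1434.0 J, t = 10.998 s
P = W/t = 1434.0/10.998 = 130.387 W = 0.1304 kW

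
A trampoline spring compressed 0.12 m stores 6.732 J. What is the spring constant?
k = 2·PE/x² = 2·6.732/(0.12)² = 935.0 N/m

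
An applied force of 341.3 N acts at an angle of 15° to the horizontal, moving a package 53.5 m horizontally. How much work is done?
W = F·d·cosθ = (341.3)(53.5)cos(15°) = 17640 J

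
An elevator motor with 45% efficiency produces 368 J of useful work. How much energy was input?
W_in = W_out/η = 368/0.45 = 817.8 J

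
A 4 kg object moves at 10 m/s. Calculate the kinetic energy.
KE = ½mv² = ½(4)(10)² = 200.0 J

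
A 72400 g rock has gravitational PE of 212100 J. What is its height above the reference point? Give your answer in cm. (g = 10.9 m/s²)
Convert to SI: m = 72.4 kg, PE = 212100 J
h = PE/(mg) = 212100/(72.4·10.9) = 268.767 m = 26880 cm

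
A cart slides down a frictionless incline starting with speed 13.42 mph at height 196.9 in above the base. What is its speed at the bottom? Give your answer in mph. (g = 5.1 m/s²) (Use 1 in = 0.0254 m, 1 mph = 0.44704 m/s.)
Convert to SI: v₀ = 5.99928 m/s, h = 5.00126 m
½mv₀² + mgh = ½mv² ⇒ v = √(v₀² + 2gh) = √(5.99928² + 2·5.1·5.00126) = 9.3276 m/s = 20.87 mph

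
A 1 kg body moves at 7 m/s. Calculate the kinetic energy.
KE = ½mv² = ½(1)(7)² = 24.5 J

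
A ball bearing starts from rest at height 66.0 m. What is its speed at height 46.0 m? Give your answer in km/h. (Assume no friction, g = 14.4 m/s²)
mgh₁ = mgh₂ + ½mv² ⇒ v = √(2g(h₁−h₂)) = √(2·14.4·20.0) = 24.0 m/s = 86.4 km/h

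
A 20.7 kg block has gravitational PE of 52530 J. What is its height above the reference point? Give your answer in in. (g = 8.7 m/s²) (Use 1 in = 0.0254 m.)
h = PE/(mg) = 52530.0/(20.7·8.7) = 291.687 m = 11480 in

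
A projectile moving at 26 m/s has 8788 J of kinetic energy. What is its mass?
m = 2·KE/v² = 2·8788/(26)² = 26.0 kg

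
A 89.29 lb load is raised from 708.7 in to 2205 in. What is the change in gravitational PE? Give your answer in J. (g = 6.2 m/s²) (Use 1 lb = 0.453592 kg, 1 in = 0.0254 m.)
Convert to SI: m = 40.5012 kg, Δh = 38.006 m
ΔPE = mgΔh = (40.5012)(6.2)(38.006) = 9544 J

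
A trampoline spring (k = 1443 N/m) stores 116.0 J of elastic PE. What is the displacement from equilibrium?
x = √(2·PE/k) = √(2·116.0/1443) = 0.401 m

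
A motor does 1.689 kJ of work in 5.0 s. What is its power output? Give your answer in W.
Convert to SI: W = 1689.0 J, t = 5.0 s
P = W/t = 1689.0/5.0 = 337.8 W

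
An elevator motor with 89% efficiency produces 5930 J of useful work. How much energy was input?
W_in = W_out/η = 5930/0.89 = 6663 J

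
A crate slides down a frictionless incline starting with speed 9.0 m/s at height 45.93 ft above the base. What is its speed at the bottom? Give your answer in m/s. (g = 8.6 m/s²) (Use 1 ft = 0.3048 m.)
Convert to SI: v₀ = 9.0 m/s, h = 13.9995 m
½mv₀² + mgh = ½mv² ⇒ v = √(v₀² + 2gh) = √(9.0² + 2·8.6·13.9995) = 17.94 m/s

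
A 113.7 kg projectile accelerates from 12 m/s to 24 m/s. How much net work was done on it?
W = ΔKE = ½m(v₂² − v₁²) = ½(113.7)(24² − 12²) = 24559.2 J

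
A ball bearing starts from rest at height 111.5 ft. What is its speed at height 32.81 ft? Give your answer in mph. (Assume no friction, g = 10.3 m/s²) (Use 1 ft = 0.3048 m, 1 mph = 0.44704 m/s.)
Convert to SI: h₁−h₂ = 23.9847 m
mgh₁ = mgh₂ + ½mv² ⇒ v = √(2g(h₁−h₂)) = √(2·10.3·23.9847) = 22.228 m/s = 49.72 mph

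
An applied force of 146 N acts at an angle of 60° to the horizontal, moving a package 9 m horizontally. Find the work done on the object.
W = F·d·cosθ = (146)(9)cos(60°) = 657.0 J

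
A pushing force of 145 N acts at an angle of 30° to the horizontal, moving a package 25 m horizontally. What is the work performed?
W = F·d·cosθ = (145)(25)cos(30°) = 3139 J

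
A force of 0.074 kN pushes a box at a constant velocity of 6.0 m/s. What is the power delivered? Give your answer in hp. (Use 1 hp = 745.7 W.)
Convert to SI: F = 74.0 N, v = 6.0 m/s
P = Fv = (74.0)(6.0) = 444.0 W = 0.5954 hp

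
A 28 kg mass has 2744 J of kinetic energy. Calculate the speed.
v = √(2·KE/m) = √(2·2744/28) = 14.0 m/s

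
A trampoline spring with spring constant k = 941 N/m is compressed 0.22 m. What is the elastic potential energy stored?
PE = ½kx² = ½(941)(0.22)² = 22.77 J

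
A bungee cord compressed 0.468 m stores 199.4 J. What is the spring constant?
k = 2·PE/x² = 2·199.4/(0.468)² = 1821 N/m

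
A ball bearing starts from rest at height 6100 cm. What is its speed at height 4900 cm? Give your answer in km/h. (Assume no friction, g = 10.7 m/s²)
Convert to SI: h₁−h₂ = 12.0 m
mgh₁ = mgh₂ + ½mv² ⇒ v = √(2g(h₁−h₂)) = √(2·10.7·12.0) = 16.025 m/s = 57.69 km/h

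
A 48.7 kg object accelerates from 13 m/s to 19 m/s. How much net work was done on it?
W = ΔKE = ½m(v₂² − v₁²) = ½(48.7)(19² − 13²) = 4675.2 J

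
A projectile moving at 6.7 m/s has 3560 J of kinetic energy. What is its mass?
m = 2·KE/v² = 2·3560/(6.7)² = 158.6 kg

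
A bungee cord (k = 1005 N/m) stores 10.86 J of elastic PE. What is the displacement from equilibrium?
x = √(2·PE/k) = √(2·10.86/1005) = 0.147 m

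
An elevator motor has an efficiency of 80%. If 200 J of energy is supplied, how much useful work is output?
W_out = η·W_in = 0.8·200 = 160.0 J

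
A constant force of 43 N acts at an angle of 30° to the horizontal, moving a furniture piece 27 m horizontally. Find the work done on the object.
W = F·d·cosθ = (43)(27)cos(30°) = 1005 J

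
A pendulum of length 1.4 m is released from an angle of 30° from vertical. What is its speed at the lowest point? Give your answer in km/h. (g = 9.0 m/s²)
h = L(1 − cosθ) = 1.4(1 − cos30°) = 0.187564 m
v = √(2gh) = √(2·9.0·0.187564) = 1.83743 m/s = 6.615 km/h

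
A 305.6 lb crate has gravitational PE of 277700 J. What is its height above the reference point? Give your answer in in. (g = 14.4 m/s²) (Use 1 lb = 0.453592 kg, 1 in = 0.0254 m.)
Convert to SI: m = 138.618 kg, PE = 277700 J
h = PE/(mg) = 277700/(138.618·14.4) = 139.122 m = 5477 in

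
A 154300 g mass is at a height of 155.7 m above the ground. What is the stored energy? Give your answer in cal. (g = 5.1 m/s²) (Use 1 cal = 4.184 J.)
Convert to SI: m = 154.3 kg, h = 155.7 m
PE = mgh = (154.3)(5.1)(155.7) = 122525 J = 29280 cal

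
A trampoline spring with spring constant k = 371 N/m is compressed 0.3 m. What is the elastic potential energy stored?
PE = ½kx² = ½(371)(0.3)² = 16.7 J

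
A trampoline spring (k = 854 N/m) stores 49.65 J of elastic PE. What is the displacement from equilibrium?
x = √(2·PE/k) = √(2·49.65/854) = 0.341 m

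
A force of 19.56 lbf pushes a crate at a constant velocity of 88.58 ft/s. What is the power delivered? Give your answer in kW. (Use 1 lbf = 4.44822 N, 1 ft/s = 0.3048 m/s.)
Convert to SI: F = 87.0072 N, v = 26.9992 m/s
P = Fv = (87.0072)(26.9992) = 2349.12 W = 2.349 kW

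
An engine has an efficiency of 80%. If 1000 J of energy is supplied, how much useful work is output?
W_out = η·W_in = 0.8·1000 = 800.0 J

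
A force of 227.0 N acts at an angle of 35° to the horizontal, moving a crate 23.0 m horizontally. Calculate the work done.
W = F·d·cosθ = (227.0)(23.0)cos(35°) = 4277 J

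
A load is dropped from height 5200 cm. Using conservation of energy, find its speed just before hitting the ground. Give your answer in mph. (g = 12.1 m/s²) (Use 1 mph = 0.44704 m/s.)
Convert to SI: h = 52.0 m
mgh = ½mv² ⇒ v = √(2gh) = √(2·12.1·52.0) = 35.4739 m/s = 79.35 mph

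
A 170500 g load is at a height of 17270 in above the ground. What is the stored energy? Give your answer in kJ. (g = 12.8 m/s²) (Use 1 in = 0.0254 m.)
Convert to SI: m = 170.5 kg, h = 438.658 m
PE = mgh = (170.5)(12.8)(438.658) = 957327 J = 957.3 kJ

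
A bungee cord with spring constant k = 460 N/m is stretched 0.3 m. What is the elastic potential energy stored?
PE = ½kx² = ½(460)(0.3)² = 20.7 J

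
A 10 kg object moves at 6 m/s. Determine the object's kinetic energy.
KE = ½mv² = ½(10)(6)² = 180.0 J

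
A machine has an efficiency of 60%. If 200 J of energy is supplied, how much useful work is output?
W_out = η·W_in = 0.6·200 = 120.0 J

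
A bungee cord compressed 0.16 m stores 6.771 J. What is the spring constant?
k = 2·PE/x² = 2·6.771/(0.16)² = 529.0 N/m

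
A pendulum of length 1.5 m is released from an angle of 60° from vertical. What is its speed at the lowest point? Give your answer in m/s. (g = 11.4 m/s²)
h = L(1 − cosθ) = 1.5(1 − cos60°) = 0.75 m
v = √(2gh) = √(2·11.4·0.75) = 4.135 m/s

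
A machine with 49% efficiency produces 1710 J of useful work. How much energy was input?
W_in = W_out/η = 1710/0.49 = 3490 J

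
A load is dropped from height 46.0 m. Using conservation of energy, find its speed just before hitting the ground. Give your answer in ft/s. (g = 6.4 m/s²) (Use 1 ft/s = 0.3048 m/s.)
mgh = ½mv² ⇒ v = √(2gh) = √(2·6.4·46.0) = 24.2652 m/s = 79.61 ft/s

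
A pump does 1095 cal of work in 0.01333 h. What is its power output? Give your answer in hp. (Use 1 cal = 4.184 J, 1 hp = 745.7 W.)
Convert to SI: W = 4581.48 J, t = 47.988 s
P = W/t = 4581.48/47.988 = 95.4714 W = 0.128 hp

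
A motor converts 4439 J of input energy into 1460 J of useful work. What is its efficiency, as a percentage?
η = W_out/W_in = 1460/4439 = 32.89%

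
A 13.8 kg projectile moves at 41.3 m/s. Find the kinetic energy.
KE = ½mv² = ½(13.8)(41.3)² = 11770 J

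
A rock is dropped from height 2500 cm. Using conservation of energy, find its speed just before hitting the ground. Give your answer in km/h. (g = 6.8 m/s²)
Convert to SI: h = 25.0 m
mgh = ½mv² ⇒ v = √(2gh) = √(2·6.8·25.0) = 18.4391 m/s = 66.38 km/h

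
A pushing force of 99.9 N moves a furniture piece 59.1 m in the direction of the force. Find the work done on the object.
W = F·d = (99.9)(59.1) = 5904 J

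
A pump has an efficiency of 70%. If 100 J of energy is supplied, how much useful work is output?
W_out = η·W_in = 0.7·100 = 70.0 J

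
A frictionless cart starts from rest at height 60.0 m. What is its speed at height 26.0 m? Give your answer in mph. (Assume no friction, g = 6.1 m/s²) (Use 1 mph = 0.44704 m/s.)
mgh₁ = mgh₂ + ½mv² ⇒ v = √(2g(h₁−h₂)) = √(2·6.1·34.0) = 20.3666 m/s = 45.56 mph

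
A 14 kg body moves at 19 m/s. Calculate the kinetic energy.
KE = ½mv² = ½(14)(19)² = 2527.0 J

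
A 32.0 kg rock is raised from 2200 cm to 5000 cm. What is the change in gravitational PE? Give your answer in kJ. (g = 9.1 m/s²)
Convert to SI: m = 32.0 kg, Δh = 28.0 m
ΔPE = mgΔh = (32.0)(9.1)(28.0) = 8153.6 J = 8.154 kJ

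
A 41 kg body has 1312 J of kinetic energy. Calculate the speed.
v = √(2·KE/m) = √(2·1312/41) = 8.0 m/s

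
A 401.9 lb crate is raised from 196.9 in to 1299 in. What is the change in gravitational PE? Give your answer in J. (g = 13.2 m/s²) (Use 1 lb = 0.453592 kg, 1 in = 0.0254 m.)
Convert to SI: m = 182.299 kg, Δh = 27.9933 m
ΔPE = mgΔh = (182.299)(13.2)(27.9933) = 67360 J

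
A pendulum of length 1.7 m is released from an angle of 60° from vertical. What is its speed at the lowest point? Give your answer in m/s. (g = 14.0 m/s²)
h = L(1 − cosθ) = 1.7(1 − cos60°) = 0.85 m
v = √(2gh) = √(2·14.0·0.85) = 4.879 m/s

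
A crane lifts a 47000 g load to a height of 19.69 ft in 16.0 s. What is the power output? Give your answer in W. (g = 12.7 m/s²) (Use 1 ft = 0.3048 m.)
Convert to SI: m = 47.0 kg, h = 6.00151 m, t = 16.0 s
P = mgh/t = (47.0)(12.7)(6.00151)/16.0 = 223.9 W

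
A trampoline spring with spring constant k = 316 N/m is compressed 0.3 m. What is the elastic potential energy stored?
PE = ½kx² = ½(316)(0.3)² = 14.22 J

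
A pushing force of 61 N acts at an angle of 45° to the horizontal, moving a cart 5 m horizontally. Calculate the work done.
W = F·d·cosθ = (61)(5)cos(45°) = 215.7 J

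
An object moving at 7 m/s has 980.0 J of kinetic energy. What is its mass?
m = 2·KE/v² = 2·980.0/(7)² = 40.0 kg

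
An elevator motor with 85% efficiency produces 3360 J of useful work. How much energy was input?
W_in = W_out/η = 3360/0.85 = 3953 J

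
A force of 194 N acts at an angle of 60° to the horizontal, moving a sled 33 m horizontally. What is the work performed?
W = F·d·cosθ = (194)(33)cos(60°) = 3201 J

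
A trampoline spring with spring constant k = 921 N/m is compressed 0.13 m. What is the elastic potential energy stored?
PE = ½kx² = ½(921)(0.13)² = 7.782 J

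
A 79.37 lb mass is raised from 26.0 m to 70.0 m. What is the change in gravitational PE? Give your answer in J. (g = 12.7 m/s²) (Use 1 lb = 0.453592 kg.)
Convert to SI: m = 36.0016 kg, Δh = 44.0 m
ΔPE = mgΔh = (36.0016)(12.7)(44.0) = 20120 J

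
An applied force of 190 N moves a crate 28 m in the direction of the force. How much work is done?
W = F·d = (190)(28) = 5320 J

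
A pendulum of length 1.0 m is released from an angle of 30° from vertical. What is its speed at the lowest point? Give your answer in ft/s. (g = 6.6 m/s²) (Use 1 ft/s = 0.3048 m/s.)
h = L(1 − cosθ) = 1.0(1 − cos30°) = 0.133975 m
v = √(2gh) = √(2·6.6·0.133975) = 1.32984 m/s = 4.363 ft/s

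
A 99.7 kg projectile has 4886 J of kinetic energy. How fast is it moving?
v = √(2·KE/m) = √(2·4886/99.7) = 9.9 m/s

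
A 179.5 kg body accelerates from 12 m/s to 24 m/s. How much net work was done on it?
W = ΔKE = ½m(v₂² − v₁²) = ½(179.5)(24² − 12²) = 38772.0 J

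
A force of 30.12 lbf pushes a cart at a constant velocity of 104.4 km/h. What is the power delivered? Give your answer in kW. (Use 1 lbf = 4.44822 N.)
Convert to SI: F = 133.98 N, v = 29.0 m/s
P = Fv = (133.98)(29.0) = 3885.43 W = 3.885 kW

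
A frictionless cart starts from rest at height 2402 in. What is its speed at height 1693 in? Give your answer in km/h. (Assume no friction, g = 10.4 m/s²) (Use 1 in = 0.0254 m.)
Convert to SI: h₁−h₂ = 18.0086 m
mgh₁ = mgh₂ + ½mv² ⇒ v = √(2g(h₁−h₂)) = √(2·10.4·18.0086) = 19.354 m/s = 69.67 km/h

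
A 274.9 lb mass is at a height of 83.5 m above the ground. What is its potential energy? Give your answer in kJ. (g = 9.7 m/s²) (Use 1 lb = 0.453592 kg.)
Convert to SI: m = 124.692 kg, h = 83.5 m
PE = mgh = (124.692)(9.7)(83.5) = 100995 J = 101.0 kJ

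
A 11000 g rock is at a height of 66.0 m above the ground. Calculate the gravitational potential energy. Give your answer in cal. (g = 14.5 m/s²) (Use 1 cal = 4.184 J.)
Convert to SI: m = 11.0 kg, h = 66.0 m
PE = mgh = (11.0)(14.5)(66.0) = 10527.0 J = 2516 cal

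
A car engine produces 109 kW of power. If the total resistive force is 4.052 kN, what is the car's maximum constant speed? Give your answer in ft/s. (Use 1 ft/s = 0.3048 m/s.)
Convert to SI: F = 4052.0 N
P = Fv ⇒ v = P/F = 109000 W/4052.0 N = 26.9003 m/s = 88.26 ft/s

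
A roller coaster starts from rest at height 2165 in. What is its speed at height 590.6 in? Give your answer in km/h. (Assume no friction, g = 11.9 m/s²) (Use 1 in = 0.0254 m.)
Convert to SI: h₁−h₂ = 39.9898 m
mgh₁ = mgh₂ + ½mv² ⇒ v = √(2g(h₁−h₂)) = √(2·11.9·39.9898) = 30.8505 m/s = 111.1 km/h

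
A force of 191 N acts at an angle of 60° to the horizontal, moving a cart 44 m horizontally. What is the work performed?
W = F·d·cosθ = (191)(44)cos(60°) = 4202 J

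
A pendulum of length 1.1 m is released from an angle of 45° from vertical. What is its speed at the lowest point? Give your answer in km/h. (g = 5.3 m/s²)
h = L(1 − cosθ) = 1.1(1 − cos45°) = 0.322183 m
v = √(2gh) = √(2·5.3·0.322183) = 1.84801 m/s = 6.653 km/h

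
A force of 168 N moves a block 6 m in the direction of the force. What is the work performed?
W = F·d = (168)(6) = 1008 J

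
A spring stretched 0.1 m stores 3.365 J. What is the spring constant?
k = 2·PE/x² = 2·3.365/(0.1)² = 673.0 N/m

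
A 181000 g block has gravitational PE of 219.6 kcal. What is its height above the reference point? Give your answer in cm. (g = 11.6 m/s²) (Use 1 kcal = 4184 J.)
Convert to SI: m = 181.0 kg, PE = 918806 J
h = PE/(mg) = 918806/(181.0·11.6) = 437.61 m = 43760 cm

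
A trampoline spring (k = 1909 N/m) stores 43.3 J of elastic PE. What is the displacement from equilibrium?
x = √(2·PE/k) = √(2·43.3/1909) = 0.213 m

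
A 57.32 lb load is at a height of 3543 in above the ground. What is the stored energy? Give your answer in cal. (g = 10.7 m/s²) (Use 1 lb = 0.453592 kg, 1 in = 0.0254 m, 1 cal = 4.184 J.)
Convert to SI: m = 25.9999 kg, h = 89.9922 m
PE = mgh = (25.9999)(10.7)(89.9922) = 25035.7 J = 5984 cal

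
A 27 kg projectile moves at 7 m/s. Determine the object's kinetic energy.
KE = ½mv² = ½(27)(7)² = 661.5 J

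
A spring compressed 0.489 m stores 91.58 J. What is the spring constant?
k = 2·PE/x² = 2·91.58/(0.489)² = 766.0 N/m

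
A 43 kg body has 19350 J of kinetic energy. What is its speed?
v = √(2·KE/m) = √(2·19350/43) = 30.0 m/s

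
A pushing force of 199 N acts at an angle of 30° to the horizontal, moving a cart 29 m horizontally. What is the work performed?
W = F·d·cosθ = (199)(29)cos(30°) = 4998 J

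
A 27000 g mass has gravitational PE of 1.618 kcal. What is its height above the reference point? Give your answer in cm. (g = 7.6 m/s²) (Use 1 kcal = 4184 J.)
Convert to SI: m = 27.0 kg, PE = 6769.71 J
h = PE/(mg) = 6769.71/(27.0·7.6) = 32.9908 m = 3299 cm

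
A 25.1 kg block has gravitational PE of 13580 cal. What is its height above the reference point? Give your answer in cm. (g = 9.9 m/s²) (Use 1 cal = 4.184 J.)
Convert to SI: m = 25.1 kg, PE = 56818.7 J
h = PE/(mg) = 56818.7/(25.1·9.9) = 228.656 m = 22870 cm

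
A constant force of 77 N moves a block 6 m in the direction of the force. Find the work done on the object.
W = F·d = (77)(6) = 462.0 J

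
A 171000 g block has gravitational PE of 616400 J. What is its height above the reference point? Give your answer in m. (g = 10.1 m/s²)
Convert to SI: m = 171.0 kg, PE = 616400 J
h = PE/(mg) = 616400/(171.0·10.1) = 356.9 m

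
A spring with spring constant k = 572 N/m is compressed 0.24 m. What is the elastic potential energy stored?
PE = ½kx² = ½(572)(0.24)² = 16.47 J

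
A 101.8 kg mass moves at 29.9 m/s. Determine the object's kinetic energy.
KE = ½mv² = ½(101.8)(29.9)² = 45510 J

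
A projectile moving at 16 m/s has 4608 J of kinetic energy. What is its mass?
m = 2·KE/v² = 2·4608/(16)² = 36.0 kg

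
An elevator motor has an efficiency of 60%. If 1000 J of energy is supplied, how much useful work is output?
W_out = η·W_in = 0.6·1000 = 600.0 J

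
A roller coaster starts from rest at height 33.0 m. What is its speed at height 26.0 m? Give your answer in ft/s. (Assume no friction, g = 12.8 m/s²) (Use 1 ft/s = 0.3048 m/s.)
mgh₁ = mgh₂ + ½mv² ⇒ v = √(2g(h₁−h₂)) = √(2·12.8·7.0) = 13.3866 m/s = 43.92 ft/s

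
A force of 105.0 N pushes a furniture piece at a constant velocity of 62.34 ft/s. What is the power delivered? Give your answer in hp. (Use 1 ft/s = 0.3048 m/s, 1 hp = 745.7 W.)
Convert to SI: F = 105.0 N, v = 19.0012 m/s
P = Fv = (105.0)(19.0012) = 1995.13 W = 2.676 hp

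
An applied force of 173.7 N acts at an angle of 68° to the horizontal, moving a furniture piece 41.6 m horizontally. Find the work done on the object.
W = F·d·cosθ = (173.7)(41.6)cos(68°) = 2707 J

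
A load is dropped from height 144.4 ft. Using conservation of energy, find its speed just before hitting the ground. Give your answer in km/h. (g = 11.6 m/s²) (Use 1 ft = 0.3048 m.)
Convert to SI: h = 44.0131 m
mgh = ½mv² ⇒ v = √(2gh) = √(2·11.6·44.0131) = 31.9547 m/s = 115.0 km/h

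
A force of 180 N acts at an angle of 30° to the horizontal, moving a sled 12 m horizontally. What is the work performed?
W = F·d·cosθ = (180)(12)cos(30°) = 1871 J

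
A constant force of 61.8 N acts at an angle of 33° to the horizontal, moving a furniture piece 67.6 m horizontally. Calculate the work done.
W = F·d·cosθ = (61.8)(67.6)cos(33°) = 3504 J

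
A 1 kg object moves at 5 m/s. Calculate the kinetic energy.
KE = ½mv² = ½(1)(5)² = 12.5 J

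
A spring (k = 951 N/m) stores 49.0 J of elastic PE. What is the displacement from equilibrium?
x = √(2·PE/k) = √(2·49.0/951) = 0.321 m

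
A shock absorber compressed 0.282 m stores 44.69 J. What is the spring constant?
k = 2·PE/x² = 2·44.69/(0.282)² = 1124 N/m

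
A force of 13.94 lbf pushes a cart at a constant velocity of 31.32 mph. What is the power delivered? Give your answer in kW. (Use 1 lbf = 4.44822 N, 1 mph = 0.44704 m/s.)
Convert to SI: F = 62.0082 N, v = 14.0013 m/s
P = Fv = (62.0082)(14.0013) = 868.195 W = 0.8682 kW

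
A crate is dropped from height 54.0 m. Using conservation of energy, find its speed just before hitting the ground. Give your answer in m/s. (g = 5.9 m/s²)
mgh = ½mv² ⇒ v = √(2gh) = √(2·5.9·54.0) = 25.24 m/s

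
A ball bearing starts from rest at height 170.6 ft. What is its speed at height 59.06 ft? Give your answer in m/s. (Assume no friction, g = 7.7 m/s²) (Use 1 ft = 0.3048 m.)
Convert to SI: h₁−h₂ = 33.9974 m
mgh₁ = mgh₂ + ½mv² ⇒ v = √(2g(h₁−h₂)) = √(2·7.7·33.9974) = 22.88 m/s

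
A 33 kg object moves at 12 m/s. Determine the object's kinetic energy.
KE = ½mv² = ½(33)(12)² = 2376.0 J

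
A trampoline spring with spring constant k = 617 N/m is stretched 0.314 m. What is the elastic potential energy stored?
PE = ½kx² = ½(617)(0.314)² = 30.42 J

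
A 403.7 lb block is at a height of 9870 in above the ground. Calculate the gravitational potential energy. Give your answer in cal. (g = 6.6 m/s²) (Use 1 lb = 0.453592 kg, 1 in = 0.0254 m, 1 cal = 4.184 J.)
Convert to SI: m = 183.115 kg, h = 250.698 m
PE = mgh = (183.115)(6.6)(250.698) = 302983 J = 72410 cal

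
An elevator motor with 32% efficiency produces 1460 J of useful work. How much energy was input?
W_in = W_out/η = 1460/0.32 = 4563 J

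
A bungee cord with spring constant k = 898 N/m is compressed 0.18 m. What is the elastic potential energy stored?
PE = ½kx² = ½(898)(0.18)² = 14.55 J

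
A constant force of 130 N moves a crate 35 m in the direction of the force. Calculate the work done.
W = F·d = (130)(35) = 4550 J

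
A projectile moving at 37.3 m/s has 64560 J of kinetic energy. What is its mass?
m = 2·KE/v² = 2·64560/(37.3)² = 92.81 kg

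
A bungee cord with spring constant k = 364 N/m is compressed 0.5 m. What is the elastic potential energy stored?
PE = ½kx² = ½(364)(0.5)² = 45.5 J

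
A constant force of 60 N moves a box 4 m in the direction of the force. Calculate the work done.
W = F·d = (60)(4) = 240.0 J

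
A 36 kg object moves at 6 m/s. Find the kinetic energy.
KE = ½mv² = ½(36)(6)² = 648.0 J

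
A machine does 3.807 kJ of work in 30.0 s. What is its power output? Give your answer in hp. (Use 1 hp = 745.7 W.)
Convert to SI: W = 3807.0 J, t = 30.0 s
P = W/t = 3807.0/30.0 = 126.9 W = 0.1702 hp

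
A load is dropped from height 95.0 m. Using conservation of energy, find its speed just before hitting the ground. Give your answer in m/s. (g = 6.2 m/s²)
mgh = ½mv² ⇒ v = √(2gh) = √(2·6.2·95.0) = 34.32 m/s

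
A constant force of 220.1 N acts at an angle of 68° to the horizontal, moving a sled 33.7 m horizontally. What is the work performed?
W = F·d·cosθ = (220.1)(33.7)cos(68°) = 2779 J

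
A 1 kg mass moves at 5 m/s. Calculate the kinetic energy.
KE = ½mv² = ½(1)(5)² = 12.5 J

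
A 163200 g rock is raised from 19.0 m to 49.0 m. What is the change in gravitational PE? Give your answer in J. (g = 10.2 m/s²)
Convert to SI: m = 163.2 kg, Δh = 30.0 m
ΔPE = mgΔh = (163.2)(10.2)(30.0) = 49940 J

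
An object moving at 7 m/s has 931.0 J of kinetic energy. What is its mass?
m = 2·KE/v² = 2·931.0/(7)² = 38.0 kg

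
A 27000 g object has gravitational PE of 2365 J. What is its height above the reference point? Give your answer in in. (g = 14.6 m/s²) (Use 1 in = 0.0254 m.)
Convert to SI: m = 27.0 kg, PE = 2365.0 J
h = PE/(mg) = 2365.0/(27.0·14.6) = 5.99949 m = 236.2 in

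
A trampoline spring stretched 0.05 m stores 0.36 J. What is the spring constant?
k = 2·PE/x² = 2·0.36/(0.05)² = 288.0 N/m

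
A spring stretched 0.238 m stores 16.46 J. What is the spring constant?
k = 2·PE/x² = 2·16.46/(0.238)² = 581.2 N/m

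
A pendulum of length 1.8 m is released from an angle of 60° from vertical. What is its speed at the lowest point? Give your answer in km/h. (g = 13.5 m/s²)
h = L(1 − cosθ) = 1.8(1 − cos60°) = 0.9 m
v = √(2gh) = √(2·13.5·0.9) = 4.9295 m/s = 17.75 km/h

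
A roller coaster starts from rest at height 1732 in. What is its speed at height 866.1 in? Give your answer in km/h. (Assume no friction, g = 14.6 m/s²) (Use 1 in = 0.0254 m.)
Convert to SI: h₁−h₂ = 21.9939 m
mgh₁ = mgh₂ + ½mv² ⇒ v = √(2g(h₁−h₂)) = √(2·14.6·21.9939) = 25.3421 m/s = 91.23 km/h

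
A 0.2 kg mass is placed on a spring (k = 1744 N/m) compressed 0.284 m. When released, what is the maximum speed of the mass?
½kx² = ½mv² ⇒ v = x√(k/m) = (0.284)√(1744/0.2) = 26.52 m/s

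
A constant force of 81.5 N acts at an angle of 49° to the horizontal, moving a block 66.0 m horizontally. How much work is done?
W = F·d·cosθ = (81.5)(66.0)cos(49°) = 3529 J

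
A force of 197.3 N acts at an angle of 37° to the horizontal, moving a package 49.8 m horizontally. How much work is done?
W = F·d·cosθ = (197.3)(49.8)cos(37°) = 7847 J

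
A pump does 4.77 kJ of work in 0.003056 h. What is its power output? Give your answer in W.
Convert to SI: W = 4770.0 J, t = 11.0016 s
P = W/t = 4770.0/11.0016 = 433.6 W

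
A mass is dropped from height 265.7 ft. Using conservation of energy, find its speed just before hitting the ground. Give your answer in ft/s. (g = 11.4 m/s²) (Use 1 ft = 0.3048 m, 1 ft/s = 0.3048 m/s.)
Convert to SI: h = 80.9854 m
mgh = ½mv² ⇒ v = √(2gh) = √(2·11.4·80.9854) = 42.9705 m/s = 141.0 ft/s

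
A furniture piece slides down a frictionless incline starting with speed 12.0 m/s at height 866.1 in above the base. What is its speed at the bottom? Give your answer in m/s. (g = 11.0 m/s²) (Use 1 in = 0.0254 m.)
Convert to SI: v₀ = 12.0 m/s, h = 21.9989 m
½mv₀² + mgh = ½mv² ⇒ v = √(v₀² + 2gh) = √(12.0² + 2·11.0·21.9989) = 25.06 m/s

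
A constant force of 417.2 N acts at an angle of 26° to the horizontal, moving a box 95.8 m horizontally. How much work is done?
W = F·d·cosθ = (417.2)(95.8)cos(26°) = 35920 J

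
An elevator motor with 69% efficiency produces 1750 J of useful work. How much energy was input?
W_in = W_out/η = 1750/0.69 = 2536 J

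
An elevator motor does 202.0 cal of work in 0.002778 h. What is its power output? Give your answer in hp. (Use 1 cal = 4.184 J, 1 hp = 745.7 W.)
Convert to SI: W = 845.168 J, t = 10.0008 s
P = W/t = 845.168/10.0008 = 84.51 W = 0.1133 hp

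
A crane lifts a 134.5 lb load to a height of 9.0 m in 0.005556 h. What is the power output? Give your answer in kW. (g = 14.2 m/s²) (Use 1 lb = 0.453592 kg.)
Convert to SI: m = 61.0081 kg, h = 9.0 m, t = 20.0016 s
P = mgh/t = (61.0081)(14.2)(9.0)/20.0016 = 389.811 W = 0.3898 kW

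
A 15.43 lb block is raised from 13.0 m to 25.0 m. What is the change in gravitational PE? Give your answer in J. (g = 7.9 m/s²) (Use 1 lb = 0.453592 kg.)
Convert to SI: m = 6.99892 kg, Δh = 12.0 m
ΔPE = mgΔh = (6.99892)(7.9)(12.0) = 663.5 J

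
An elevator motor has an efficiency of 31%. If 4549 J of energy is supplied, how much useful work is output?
W_out = η·W_in = 0.31·4549 = 1410.19 J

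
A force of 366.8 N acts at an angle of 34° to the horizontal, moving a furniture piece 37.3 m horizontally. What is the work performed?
W = F·d·cosθ = (366.8)(37.3)cos(34°) = 11340 J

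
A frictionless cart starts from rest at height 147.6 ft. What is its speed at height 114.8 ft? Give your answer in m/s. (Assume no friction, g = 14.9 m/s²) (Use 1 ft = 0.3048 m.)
Convert to SI: h₁−h₂ = 9.99744 m
mgh₁ = mgh₂ + ½mv² ⇒ v = √(2g(h₁−h₂)) = √(2·14.9·9.99744) = 17.26 m/s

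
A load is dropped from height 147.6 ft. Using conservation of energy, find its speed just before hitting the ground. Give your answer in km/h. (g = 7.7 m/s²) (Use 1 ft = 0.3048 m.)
Convert to SI: h = 44.9885 m
mgh = ½mv² ⇒ v = √(2gh) = √(2·7.7·44.9885) = 26.3215 m/s = 94.76 km/h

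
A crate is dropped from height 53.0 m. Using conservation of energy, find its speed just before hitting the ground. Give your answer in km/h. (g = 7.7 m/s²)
mgh = ½mv² ⇒ v = √(2gh) = √(2·7.7·53.0) = 28.5692 m/s = 102.8 km/h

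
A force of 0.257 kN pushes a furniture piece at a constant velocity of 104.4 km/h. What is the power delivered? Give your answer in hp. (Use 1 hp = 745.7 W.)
Convert to SI: F = 257.0 N, v = 29.0 m/s
P = Fv = (257.0)(29.0) = 7453.0 W = 9.995 hp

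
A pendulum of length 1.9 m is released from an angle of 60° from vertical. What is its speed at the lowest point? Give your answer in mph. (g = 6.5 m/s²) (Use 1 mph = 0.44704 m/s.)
h = L(1 − cosθ) = 1.9(1 − cos60°) = 0.95 m
v = √(2gh) = √(2·6.5·0.95) = 3.51426 m/s = 7.861 mph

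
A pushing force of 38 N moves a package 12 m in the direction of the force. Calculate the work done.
W = F·d = (38)(12) = 456.0 J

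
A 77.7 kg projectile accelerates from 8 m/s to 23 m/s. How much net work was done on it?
W = ΔKE = ½m(v₂² − v₁²) = ½(77.7)(23² − 8²) = 18065.25 J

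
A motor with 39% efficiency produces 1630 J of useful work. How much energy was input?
W_in = W_out/η = 1630/0.39 = 4179 J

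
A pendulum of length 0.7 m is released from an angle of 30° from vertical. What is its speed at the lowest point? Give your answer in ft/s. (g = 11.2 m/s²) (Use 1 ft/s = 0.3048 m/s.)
h = L(1 − cosθ) = 0.7(1 − cos30°) = 0.0937822 m
v = √(2gh) = √(2·11.2·0.0937822) = 1.44939 m/s = 4.755 ft/s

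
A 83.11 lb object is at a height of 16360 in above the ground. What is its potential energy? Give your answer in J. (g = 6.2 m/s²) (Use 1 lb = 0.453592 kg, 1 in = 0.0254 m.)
Convert to SI: m = 37.698 kg, h = 415.544 m
PE = mgh = (37.698)(6.2)(415.544) = 97120 J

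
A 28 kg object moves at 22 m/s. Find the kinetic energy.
KE = ½mv² = ½(28)(22)² = 6776.0 J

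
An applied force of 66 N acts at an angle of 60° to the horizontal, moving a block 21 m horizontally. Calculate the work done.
W = F·d·cosθ = (66)(21)cos(60°) = 693.0 J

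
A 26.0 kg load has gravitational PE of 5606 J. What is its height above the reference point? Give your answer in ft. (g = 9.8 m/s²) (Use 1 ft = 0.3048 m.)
h = PE/(mg) = 5606.0/(26.0·9.8) = 22.0016 m = 72.18 ft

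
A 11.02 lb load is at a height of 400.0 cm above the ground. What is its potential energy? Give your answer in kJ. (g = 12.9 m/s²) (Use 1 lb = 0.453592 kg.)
Convert to SI: m = 4.99858 kg, h = 4.0 m
PE = mgh = (4.99858)(12.9)(4.0) = 257.927 J = 0.2579 kJ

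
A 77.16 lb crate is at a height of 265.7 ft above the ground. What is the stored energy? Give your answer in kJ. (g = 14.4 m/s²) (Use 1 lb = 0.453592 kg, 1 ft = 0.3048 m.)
Convert to SI: m = 34.9992 kg, h = 80.9854 m
PE = mgh = (34.9992)(14.4)(80.9854) = 40815.6 J = 40.82 kJ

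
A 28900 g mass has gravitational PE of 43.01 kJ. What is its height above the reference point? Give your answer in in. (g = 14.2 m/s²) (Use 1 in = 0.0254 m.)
Convert to SI: m = 28.9 kg, PE = 43010.0 J
h = PE/(mg) = 43010.0/(28.9·14.2) = 104.805 m = 4126 in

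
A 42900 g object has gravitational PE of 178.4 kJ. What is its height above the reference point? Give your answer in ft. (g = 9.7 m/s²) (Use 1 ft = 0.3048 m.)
Convert to SI: m = 42.9 kg, PE = 178400 J
h = PE/(mg) = 178400/(42.9·9.7) = 428.712 m = 1407 ft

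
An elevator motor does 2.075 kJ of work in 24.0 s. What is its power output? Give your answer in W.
Convert to SI: W = 2075.0 J, t = 24.0 s
P = W/t = 2075.0/24.0 = 86.46 W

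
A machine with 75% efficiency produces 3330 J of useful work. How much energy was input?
W_in = W_out/η = 3330/0.75 = 4440 J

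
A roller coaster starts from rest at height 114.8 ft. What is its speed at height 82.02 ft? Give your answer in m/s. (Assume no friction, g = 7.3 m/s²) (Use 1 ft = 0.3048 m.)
Convert to SI: h₁−h₂ = 9.99134 m
mgh₁ = mgh₂ + ½mv² ⇒ v = √(2g(h₁−h₂)) = √(2·7.3·9.99134) = 12.08 m/s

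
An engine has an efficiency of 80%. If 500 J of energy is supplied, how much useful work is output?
W_out = η·W_in = 0.8·500 = 400.0 J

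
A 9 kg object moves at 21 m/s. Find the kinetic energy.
KE = ½mv² = ½(9)(21)² = 1984.5 J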